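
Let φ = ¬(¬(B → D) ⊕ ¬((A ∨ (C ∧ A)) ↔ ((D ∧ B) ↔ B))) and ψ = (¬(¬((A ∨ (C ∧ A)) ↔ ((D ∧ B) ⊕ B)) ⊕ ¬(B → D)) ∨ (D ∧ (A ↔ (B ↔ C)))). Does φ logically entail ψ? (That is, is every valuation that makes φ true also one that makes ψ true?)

no

  A   |   B   |   C   |   D   |   φ   |   ψ  
----- | ----- | ----- | ----- | ----- | -----
 True |  True |  True |  True |  True |  True
 True |  True |  True | False |  True | False
 True |  True | False |  True |  True | False
 True |  True | False | False |  True | False
 True | False |  True |  True |  True | False
 True | False |  True | False |  True | False
 True | False | False |  True |  True |  True
 True | False | False | False |  True | False
False |  True |  True |  True | False |  True
False |  True |  True | False | False |  True
False |  True | False |  True | False |  True
False |  True | False | False | False |  True
False | False |  True |  True | False |  True
False | False |  True | False | False |  True
False | False | False |  True | False |  True
False | False | False | False | False |  True
At A=True, B=True, C=True, D=False we have φ true but ψ false, so φ does not entail ψ.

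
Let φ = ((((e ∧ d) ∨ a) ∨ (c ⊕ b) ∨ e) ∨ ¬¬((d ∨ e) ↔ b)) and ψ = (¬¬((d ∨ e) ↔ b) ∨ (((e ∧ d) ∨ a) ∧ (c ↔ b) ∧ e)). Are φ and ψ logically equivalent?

a | b | c | d | e | φ | ψ
- | - | - | - | - | - | -
1 | 1 | 1 | 1 | 1 | 1 | 1
1 | 1 | 1 | 1 | 0 | 1 | 1
1 | 1 | 1 | 0 | 1 | 1 | 1
1 | 1 | 1 | 0 | 0 | 1 | 0
1 | 1 | 0 | 1 | 1 | 1 | 1
1 | 1 | 0 | 1 | 0 | 1 | 1
1 | 1 | 0 | 0 | 1 | 1 | 1
1 | 1 | 0 | 0 | 0 | 1 | 0
1 | 0 | 1 | 1 | 1 | 1 | 0
1 | 0 | 1 | 1 | 0 | 1 | 0
1 | 0 | 1 | 0 | 1 | 1 | 0
1 | 0 | 1 | 0 | 0 | 1 | 1
1 | 0 | 0 | 1 | 1 | 1 | 1
1 | 0 | 0 | 1 | 0 | 1 | 0
1 | 0 | 0 | 0 | 1 | 1 | 1
1 | 0 | 0 | 0 | 0 | 1 | 1
0 | 1 | 1 | 1 | 1 | 1 | 1
0 | 1 | 1 | 1 | 0 | 1 | 1
0 | 1 | 1 | 0 | 1 | 1 | 1
0 | 1 | 1 | 0 | 0 | 0 | 0
0 | 1 | 0 | 1 | 1 | 1 | 1
0 | 1 | 0 | 1 | 0 | 1 | 1
0 | 1 | 0 | 0 | 1 | 1 | 1
0 | 1 | 0 | 0 | 0 | 1 | 0
0 | 0 | 1 | 1 | 1 | 1 | 0
0 | 0 | 1 | 1 | 0 | 1 | 0
0 | 0 | 1 | 0 | 1 | 1 | 0
0 | 0 | 1 | 0 | 0 | 1 | 1
0 | 0 | 0 | 1 | 1 | 1 | 1
0 | 0 | 0 | 1 | 0 | 0 | 0
0 | 0 | 0 | 0 | 1 | 1 | 0
0 | 0 | 0 | 0 | 0 | 1 | 1
The columns differ at a=1, b=1, c=1, d=0, e=0 (φ=1, ψ=0), so they are not equivalent.

not equivalent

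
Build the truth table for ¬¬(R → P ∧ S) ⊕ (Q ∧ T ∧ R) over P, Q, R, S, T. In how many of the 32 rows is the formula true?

22

P | Q | R | S | T | (¬¬(R → (P ∧ S)) ⊕ (Q ∧ T ∧ R))
- | - | - | - | - | -------------------------------
T | T | T | T | T |                F               
T | T | T | T | F |                T               
T | T | T | F | T |                T               
T | T | T | F | F |                F               
T | T | F | T | T |                T               
T | T | F | T | F |                T               
T | T | F | F | T |                T               
T | T | F | F | F |                T               
T | F | T | T | T |                T               
T | F | T | T | F |                T               
T | F | T | F | T |                F               
T | F | T | F | F |                F               
T | F | F | T | T |                T               
T | F | F | T | F |                T               
T | F | F | F | T |                T               
T | F | F | F | F |                T               
F | T | T | T | T |                T               
F | T | T | T | F |                F               
F | T | T | F | T |                T               
F | T | T | F | F |                F               
F | T | F | T | T |                T               
F | T | F | T | F |                T               
F | T | F | F | T |                T               
F | T | F | F | F |                T               
F | F | T | T | T |                F               
F | F | T | T | F |                F               
F | F | T | F | T |                F               
F | F | T | F | F |                F               
F | F | F | T | T |                T               
F | F | F | T | F |                T               
F | F | F | F | T |                T               
F | F | F | F | F |                T               
The formula is true on 22 of the 32 rows.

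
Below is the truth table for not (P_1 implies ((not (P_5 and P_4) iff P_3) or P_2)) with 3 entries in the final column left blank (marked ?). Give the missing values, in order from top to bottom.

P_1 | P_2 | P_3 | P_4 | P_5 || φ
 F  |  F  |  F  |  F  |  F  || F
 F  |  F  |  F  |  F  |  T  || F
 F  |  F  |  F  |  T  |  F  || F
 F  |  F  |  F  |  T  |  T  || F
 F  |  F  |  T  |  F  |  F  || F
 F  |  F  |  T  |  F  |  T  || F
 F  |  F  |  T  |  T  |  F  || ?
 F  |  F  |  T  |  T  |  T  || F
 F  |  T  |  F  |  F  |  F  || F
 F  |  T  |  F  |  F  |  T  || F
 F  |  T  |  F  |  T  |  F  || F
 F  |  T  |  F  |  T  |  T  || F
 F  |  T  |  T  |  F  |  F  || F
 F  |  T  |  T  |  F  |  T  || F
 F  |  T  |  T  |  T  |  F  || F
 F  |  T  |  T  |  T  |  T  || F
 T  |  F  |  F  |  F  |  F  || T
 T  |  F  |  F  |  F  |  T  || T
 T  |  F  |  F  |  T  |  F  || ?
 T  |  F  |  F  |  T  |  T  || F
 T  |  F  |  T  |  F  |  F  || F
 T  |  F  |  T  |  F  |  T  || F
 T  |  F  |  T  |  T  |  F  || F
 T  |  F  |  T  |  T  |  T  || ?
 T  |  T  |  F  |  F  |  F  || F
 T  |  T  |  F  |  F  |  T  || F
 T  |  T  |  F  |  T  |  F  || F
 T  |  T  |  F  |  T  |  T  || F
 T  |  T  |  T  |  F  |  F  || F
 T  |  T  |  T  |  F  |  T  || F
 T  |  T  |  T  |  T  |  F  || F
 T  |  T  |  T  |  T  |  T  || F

F, T, T

Row P_1=F, P_2=F, P_3=T, P_4=T, P_5=F: ((not (P_5 and P_4) iff P_3) or P_2) = T, (P_1 implies ((not (P_5 and P_4) iff P_3) or P_2)) = T, so the formula = F.
Row P_1=T, P_2=F, P_3=F, P_4=T, P_5=F: ((not (P_5 and P_4) iff P_3) or P_2) = F, (P_1 implies ((not (P_5 and P_4) iff P_3) or P_2)) = F, so the formula = T.
Row P_1=T, P_2=F, P_3=T, P_4=T, P_5=T: ((not (P_5 and P_4) iff P_3) or P_2) = F, (P_1 implies ((not (P_5 and P_4) iff P_3) or P_2)) = F, so the formula = T.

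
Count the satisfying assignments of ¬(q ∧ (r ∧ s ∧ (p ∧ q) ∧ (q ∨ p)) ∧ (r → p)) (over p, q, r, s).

15

  p   |   q   |   r   |   s   ||   φ  
False | False | False | False ||  True
False | False | False |  True ||  True
False | False |  True | False ||  True
False | False |  True |  True ||  True
False |  True | False | False ||  True
False |  True | False |  True ||  True
False |  True |  True | False ||  True
False |  True |  True |  True ||  True
 True | False | False | False ||  True
 True | False | False |  True ||  True
 True | False |  True | False ||  True
 True | False |  True |  True ||  True
 True |  True | False | False ||  True
 True |  True | False |  True ||  True
 True |  True |  True | False ||  True
 True |  True |  True |  True || False
The formula is true on 15 of the 16 rows.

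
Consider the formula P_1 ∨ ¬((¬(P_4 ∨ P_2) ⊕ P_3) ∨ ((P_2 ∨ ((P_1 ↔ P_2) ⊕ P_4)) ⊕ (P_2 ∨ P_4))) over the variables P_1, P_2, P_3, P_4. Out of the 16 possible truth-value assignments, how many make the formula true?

10

 P_1  |  P_2  |  P_3  |  P_4  || (P_4 ∨ P_2) | ¬(P_4 ∨ P_2) | (¬(P_4 ∨ P_2) ⊕ P_3) | (P_1 ↔ P_2) | ((P_1 ↔ P_2) ⊕ P_4) | (P_2 ∨ ((P_1 ↔ P_2) ⊕ P_4)) | (P_2 ∨ P_4) |   φ  
 True |  True |  True |  True ||     True    |    False     |         True         |     True    |        False        |             True            |     True    |  True
 True |  True |  True | False ||     True    |    False     |         True         |     True    |         True        |             True            |     True    |  True
 True |  True | False |  True ||     True    |    False     |        False         |     True    |        False        |             True            |     True    |  True
 True |  True | False | False ||     True    |    False     |        False         |     True    |         True        |             True            |     True    |  True
 True | False |  True |  True ||     True    |    False     |         True         |    False    |         True        |             True            |     True    |  True
 True | False |  True | False ||    False    |     True     |        False         |    False    |        False        |            False            |    False    |  True
 True | False | False |  True ||     True    |    False     |        False         |    False    |         True        |             True            |     True    |  True
 True | False | False | False ||    False    |     True     |         True         |    False    |        False        |            False            |    False    |  True
False |  True |  True |  True ||     True    |    False     |         True         |    False    |         True        |             True            |     True    | False
False |  True |  True | False ||     True    |    False     |         True         |    False    |        False        |             True            |     True    | False
False |  True | False |  True ||     True    |    False     |        False         |    False    |         True        |             True            |     True    |  True
False |  True | False | False ||     True    |    False     |        False         |    False    |        False        |             True            |     True    |  True
False | False |  True |  True ||     True    |    False     |         True         |     True    |        False        |            False            |     True    | False
False | False |  True | False ||    False    |     True     |        False         |     True    |         True        |             True            |    False    | False
False | False | False |  True ||     True    |    False     |        False         |     True    |        False        |            False            |     True    | False
False | False | False | False ||    False    |     True     |         True         |     True    |         True        |             True            |    False    | False
The formula is true on 10 of the 16 rows.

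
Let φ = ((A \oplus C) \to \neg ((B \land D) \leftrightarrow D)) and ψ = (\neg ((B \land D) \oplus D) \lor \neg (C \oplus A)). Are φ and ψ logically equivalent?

not equivalent

A | B | C | D | φ | ψ
- | - | - | - | - | -
F | F | F | F | T | T
F | F | F | T | T | T
F | F | T | F | F | T
F | F | T | T | T | F
F | T | F | F | T | T
F | T | F | T | T | T
F | T | T | F | F | T
F | T | T | T | F | T
T | F | F | F | F | T
T | F | F | T | T | F
T | F | T | F | T | T
T | F | T | T | T | T
T | T | F | F | F | T
T | T | F | T | F | T
T | T | T | F | T | T
T | T | T | T | T | T
The columns differ at A=F, B=F, C=T, D=F (φ=F, ψ=T), so they are not equivalent.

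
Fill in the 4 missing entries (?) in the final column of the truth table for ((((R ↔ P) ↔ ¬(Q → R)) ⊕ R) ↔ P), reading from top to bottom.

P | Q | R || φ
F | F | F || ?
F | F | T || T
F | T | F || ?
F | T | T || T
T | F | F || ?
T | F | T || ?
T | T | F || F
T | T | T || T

Row P=F, Q=F, R=F: (((R ↔ P) ↔ ¬(Q → R)) ⊕ R) = F, so the formula = T.
Row P=F, Q=T, R=F: (((R ↔ P) ↔ ¬(Q → R)) ⊕ R) = T, so the formula = F.
Row P=T, Q=F, R=F: (((R ↔ P) ↔ ¬(Q → R)) ⊕ R) = T, so the formula = T.
Row P=T, Q=F, R=T: (((R ↔ P) ↔ ¬(Q → R)) ⊕ R) = T, so the formula = T.

T, F, T, T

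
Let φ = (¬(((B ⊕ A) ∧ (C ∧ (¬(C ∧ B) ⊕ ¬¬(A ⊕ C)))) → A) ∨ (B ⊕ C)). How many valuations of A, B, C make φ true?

5

  A      B      C    |  (B ⊕ A)  (C ∧ B)  ¬(C ∧ B)  (A ⊕ C)  ¬(A ⊕ C)  ¬¬(A ⊕ C)  (¬(C ∧ B) ⊕ ¬¬(A ⊕ C))  (C ∧ (¬(C ∧ B) ⊕ ¬¬(A ⊕ C)))  (B ⊕ C)    φ  
 True   True   True  |   False     True    False     False     True      False            False                      False               False   False
 True   True  False  |   False    False     True      True    False       True            False                      False                True    True
 True  False   True  |    True    False     True     False     True      False             True                       True                True    True
 True  False  False  |    True    False     True      True    False       True            False                      False               False   False
False   True   True  |    True     True    False      True    False       True             True                       True               False    True
False   True  False  |    True    False     True     False     True      False             True                      False                True    True
False  False   True  |   False    False     True      True    False       True            False                      False                True    True
False  False  False  |   False    False     True     False     True      False             True                      False               False   False
The formula is true on 5 of the 8 rows.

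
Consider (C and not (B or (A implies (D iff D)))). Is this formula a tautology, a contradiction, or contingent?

A  B  C  D  |  (D iff D)  (A implies (D iff D))  (B or (A implies (D iff D)))  φ
T  T  T  T  |      T                T                         T                F
T  T  T  F  |      T                T                         T                F
T  T  F  T  |      T                T                         T                F
T  T  F  F  |      T                T                         T                F
T  F  T  T  |      T                T                         T                F
T  F  T  F  |      T                T                         T                F
T  F  F  T  |      T                T                         T                F
T  F  F  F  |      T                T                         T                F
F  T  T  T  |      T                T                         T                F
F  T  T  F  |      T                T                         T                F
F  T  F  T  |      T                T                         T                F
F  T  F  F  |      T                T                         T                F
F  F  T  T  |      T                T                         T                F
F  F  T  F  |      T                T                         T                F
F  F  F  T  |      T                T                         T                F
F  F  F  F  |      T                T                         T                F
Every row is F, so the formula is a contradiction.

contradiction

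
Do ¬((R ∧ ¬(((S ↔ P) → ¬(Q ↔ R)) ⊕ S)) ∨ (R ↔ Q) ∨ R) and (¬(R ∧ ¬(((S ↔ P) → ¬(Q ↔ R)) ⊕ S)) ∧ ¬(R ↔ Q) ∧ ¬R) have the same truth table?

equivalent

P | Q | R | S | φ | ψ
- | - | - | - | - | -
F | F | F | F | F | F
F | F | F | T | F | F
F | F | T | F | F | F
F | F | T | T | F | F
F | T | F | F | T | T
F | T | F | T | T | T
F | T | T | F | F | F
F | T | T | T | F | F
T | F | F | F | F | F
T | F | F | T | F | F
T | F | T | F | F | F
T | F | T | T | F | F
T | T | F | F | T | T
T | T | F | T | T | T
T | T | T | F | F | F
T | T | T | T | F | F
The columns for φ and ψ agree on every row, so they are logically equivalent.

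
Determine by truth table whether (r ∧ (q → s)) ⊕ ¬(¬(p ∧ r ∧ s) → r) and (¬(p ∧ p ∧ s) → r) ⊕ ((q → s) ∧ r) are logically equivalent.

not equivalent

p  q  r  s  |  φ  ψ
1  1  1  1  |  1  0
1  1  1  0  |  0  1
1  1  0  1  |  1  1
1  1  0  0  |  1  0
1  0  1  1  |  1  0
1  0  1  0  |  1  0
1  0  0  1  |  1  1
1  0  0  0  |  1  0
0  1  1  1  |  1  0
0  1  1  0  |  0  1
0  1  0  1  |  1  0
0  1  0  0  |  1  0
0  0  1  1  |  1  0
0  0  1  0  |  1  0
0  0  0  1  |  1  0
0  0  0  0  |  1  0
The columns differ at p=1, q=1, r=1, s=1 (φ=1, ψ=0), so they are not equivalent.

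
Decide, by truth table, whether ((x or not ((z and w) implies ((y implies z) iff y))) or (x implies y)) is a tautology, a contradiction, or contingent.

x  y  z  w  |  (z and w)  (y implies z)  ((y implies z) iff y)  (x implies y)  φ
T  T  T  T  |      T            T                  T                  T        T
T  T  T  F  |      F            T                  T                  T        T
T  T  F  T  |      F            F                  F                  T        T
T  T  F  F  |      F            F                  F                  T        T
T  F  T  T  |      T            T                  F                  F        T
T  F  T  F  |      F            T                  F                  F        T
T  F  F  T  |      F            T                  F                  F        T
T  F  F  F  |      F            T                  F                  F        T
F  T  T  T  |      T            T                  T                  T        T
F  T  T  F  |      F            T                  T                  T        T
F  T  F  T  |      F            F                  F                  T        T
F  T  F  F  |      F            F                  F                  T        T
F  F  T  T  |      T            T                  F                  T        T
F  F  T  F  |      F            T                  F                  T        T
F  F  F  T  |      F            T                  F                  T        T
F  F  F  F  |      F            T                  F                  T        T
Every row is T, so the formula is a tautology.

tautology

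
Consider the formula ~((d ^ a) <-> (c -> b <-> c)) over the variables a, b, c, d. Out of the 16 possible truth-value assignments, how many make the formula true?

8

a  b  c  d  |  ~((d ^ a) <-> ((c -> b) <-> c))
1  1  1  1  |                 1               
1  1  1  0  |                 0               
1  1  0  1  |                 0               
1  1  0  0  |                 1               
1  0  1  1  |                 0               
1  0  1  0  |                 1               
1  0  0  1  |                 0               
1  0  0  0  |                 1               
0  1  1  1  |                 0               
0  1  1  0  |                 1               
0  1  0  1  |                 1               
0  1  0  0  |                 0               
0  0  1  1  |                 1               
0  0  1  0  |                 0               
0  0  0  1  |                 1               
0  0  0  0  |                 0               
The formula is true on 8 of the 16 rows.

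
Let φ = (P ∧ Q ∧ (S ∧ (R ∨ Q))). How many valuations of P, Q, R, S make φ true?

P  Q  R  S  |  (R ∨ Q)  (S ∧ (R ∨ Q))  (P ∧ Q ∧ (S ∧ (R ∨ Q)))
0  0  0  0  |     0           0                   0           
0  0  0  1  |     0           0                   0           
0  0  1  0  |     1           0                   0           
0  0  1  1  |     1           1                   0           
0  1  0  0  |     1           0                   0           
0  1  0  1  |     1           1                   0           
0  1  1  0  |     1           0                   0           
0  1  1  1  |     1           1                   0           
1  0  0  0  |     0           0                   0           
1  0  0  1  |     0           0                   0           
1  0  1  0  |     1           0                   0           
1  0  1  1  |     1           1                   0           
1  1  0  0  |     1           0                   0           
1  1  0  1  |     1           1                   1           
1  1  1  0  |     1           0                   0           
1  1  1  1  |     1           1                   1           
The formula is true on 2 of the 16 rows.

2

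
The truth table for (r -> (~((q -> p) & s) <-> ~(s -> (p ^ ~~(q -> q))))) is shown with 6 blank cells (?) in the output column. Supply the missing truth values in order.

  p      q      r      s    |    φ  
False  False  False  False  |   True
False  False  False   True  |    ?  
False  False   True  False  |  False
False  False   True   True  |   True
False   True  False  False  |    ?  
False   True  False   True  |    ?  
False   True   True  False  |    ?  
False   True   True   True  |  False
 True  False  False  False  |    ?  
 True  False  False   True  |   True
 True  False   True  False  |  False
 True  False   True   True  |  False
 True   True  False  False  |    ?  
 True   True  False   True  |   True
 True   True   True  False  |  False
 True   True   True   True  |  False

True, True, True, False, True, True

Row p=False, q=False, r=False, s=True: (~((q -> p) & s) <-> ~(s -> (p ^ ~~(q -> q)))) = True, so the formula = True.
Row p=False, q=True, r=False, s=False: (~((q -> p) & s) <-> ~(s -> (p ^ ~~(q -> q)))) = False, so the formula = True.
Row p=False, q=True, r=False, s=True: (~((q -> p) & s) <-> ~(s -> (p ^ ~~(q -> q)))) = False, so the formula = True.
Row p=False, q=True, r=True, s=False: (~((q -> p) & s) <-> ~(s -> (p ^ ~~(q -> q)))) = False, so the formula = False.
Row p=True, q=False, r=False, s=False: (~((q -> p) & s) <-> ~(s -> (p ^ ~~(q -> q)))) = False, so the formula = True.
Row p=True, q=True, r=False, s=False: (~((q -> p) & s) <-> ~(s -> (p ^ ~~(q -> q)))) = False, so the formula = True.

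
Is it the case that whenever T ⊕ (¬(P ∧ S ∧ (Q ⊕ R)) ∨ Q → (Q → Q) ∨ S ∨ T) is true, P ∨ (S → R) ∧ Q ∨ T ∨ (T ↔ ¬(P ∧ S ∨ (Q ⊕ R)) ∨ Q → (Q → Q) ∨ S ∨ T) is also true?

P  Q  R  S  T  |  φ  ψ
T  T  T  T  T  |  F  T
T  T  T  T  F  |  T  T
T  T  T  F  T  |  F  T
T  T  T  F  F  |  T  T
T  T  F  T  T  |  F  T
T  T  F  T  F  |  T  T
T  T  F  F  T  |  F  T
T  T  F  F  F  |  T  T
T  F  T  T  T  |  F  T
T  F  T  T  F  |  T  T
T  F  T  F  T  |  F  T
T  F  T  F  F  |  T  T
T  F  F  T  T  |  F  T
T  F  F  T  F  |  T  T
T  F  F  F  T  |  F  T
T  F  F  F  F  |  T  T
F  T  T  T  T  |  F  T
F  T  T  T  F  |  T  T
F  T  T  F  T  |  F  T
F  T  T  F  F  |  T  T
F  T  F  T  T  |  F  T
F  T  F  T  F  |  T  F
F  T  F  F  T  |  F  T
F  T  F  F  F  |  T  T
F  F  T  T  T  |  F  T
F  F  T  T  F  |  T  F
F  F  T  F  T  |  F  T
F  F  T  F  F  |  T  F
F  F  F  T  T  |  F  T
F  F  F  T  F  |  T  F
F  F  F  F  T  |  F  T
F  F  F  F  F  |  T  F
At P=F, Q=T, R=F, S=T, T=F we have φ true but ψ false, so φ does not entail ψ.

no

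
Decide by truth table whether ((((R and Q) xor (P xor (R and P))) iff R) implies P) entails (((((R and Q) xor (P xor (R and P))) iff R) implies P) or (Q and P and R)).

P  Q  R  |  φ  ψ
F  F  F  |  F  F
F  F  T  |  T  T
F  T  F  |  F  F
F  T  T  |  F  F
T  F  F  |  T  T
T  F  T  |  T  T
T  T  F  |  T  T
T  T  T  |  T  T
In every row where φ is true, ψ is also true, so φ ⊨ ψ.

yes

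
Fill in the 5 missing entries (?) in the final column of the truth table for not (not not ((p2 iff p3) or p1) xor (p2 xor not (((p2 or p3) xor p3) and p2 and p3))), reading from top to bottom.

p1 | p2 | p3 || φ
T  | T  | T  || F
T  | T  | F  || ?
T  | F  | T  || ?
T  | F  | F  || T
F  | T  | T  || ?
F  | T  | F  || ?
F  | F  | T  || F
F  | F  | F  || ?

Row p1=T, p2=T, p3=F: not not ((p2 iff p3) or p1) = T, (p2 xor not (((p2 or p3) xor p3) and p2 and p3)) = F, (not not ((p2 iff p3) or p1) xor (p2 xor not (((p2 or p3) xor p3) and p2 and p3))) = T, so the formula = F.
Row p1=T, p2=F, p3=T: not not ((p2 iff p3) or p1) = T, (p2 xor not (((p2 or p3) xor p3) and p2 and p3)) = T, (not not ((p2 iff p3) or p1) xor (p2 xor not (((p2 or p3) xor p3) and p2 and p3))) = F, so the formula = T.
Row p1=F, p2=T, p3=T: not not ((p2 iff p3) or p1) = T, (p2 xor not (((p2 or p3) xor p3) and p2 and p3)) = F, (not not ((p2 iff p3) or p1) xor (p2 xor not (((p2 or p3) xor p3) and p2 and p3))) = T, so the formula = F.
Row p1=F, p2=T, p3=F: not not ((p2 iff p3) or p1) = F, (p2 xor not (((p2 or p3) xor p3) and p2 and p3)) = F, (not not ((p2 iff p3) or p1) xor (p2 xor not (((p2 or p3) xor p3) and p2 and p3))) = F, so the formula = T.
Row p1=F, p2=F, p3=F: not not ((p2 iff p3) or p1) = T, (p2 xor not (((p2 or p3) xor p3) and p2 and p3)) = T, (not not ((p2 iff p3) or p1) xor (p2 xor not (((p2 or p3) xor p3) and p2 and p3))) = F, so the formula = T.

F, T, F, T, T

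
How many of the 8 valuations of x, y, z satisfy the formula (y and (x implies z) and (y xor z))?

x | y | z || (x implies z) | (y xor z) | φ
F | F | F ||       T       |     F     | F
F | F | T ||       T       |     T     | F
F | T | F ||       T       |     T     | T
F | T | T ||       T       |     F     | F
T | F | F ||       F       |     F     | F
T | F | T ||       T       |     T     | F
T | T | F ||       F       |     T     | F
T | T | T ||       T       |     F     | F
The formula is true on 1 of the 8 rows.

1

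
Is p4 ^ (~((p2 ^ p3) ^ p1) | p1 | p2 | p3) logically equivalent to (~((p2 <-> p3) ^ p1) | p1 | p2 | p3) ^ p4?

p1 | p2 | p3 | p4 || φ | ψ
T  | T  | T  | T  || F | F
T  | T  | T  | F  || T | T
T  | T  | F  | T  || F | F
T  | T  | F  | F  || T | T
T  | F  | T  | T  || F | F
T  | F  | T  | F  || T | T
T  | F  | F  | T  || F | F
T  | F  | F  | F  || T | T
F  | T  | T  | T  || F | F
F  | T  | T  | F  || T | T
F  | T  | F  | T  || F | F
F  | T  | F  | F  || T | T
F  | F  | T  | T  || F | F
F  | F  | T  | F  || T | T
F  | F  | F  | T  || F | T
F  | F  | F  | F  || T | F
The columns differ at p1=F, p2=F, p3=F, p4=T (φ=F, ψ=T), so they are not equivalent.

not equivalent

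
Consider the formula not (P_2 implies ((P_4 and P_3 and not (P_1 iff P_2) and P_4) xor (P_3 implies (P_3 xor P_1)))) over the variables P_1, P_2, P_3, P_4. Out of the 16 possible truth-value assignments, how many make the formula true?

3

P_1 | P_2 | P_3 | P_4 || (P_1 iff P_2) | not (P_1 iff P_2) | (P_3 xor P_1) | (P_3 implies (P_3 xor P_1)) | φ
 1  |  1  |  1  |  1  ||       1       |         0         |       0       |              0              | 1
 1  |  1  |  1  |  0  ||       1       |         0         |       0       |              0              | 1
 1  |  1  |  0  |  1  ||       1       |         0         |       1       |              1              | 0
 1  |  1  |  0  |  0  ||       1       |         0         |       1       |              1              | 0
 1  |  0  |  1  |  1  ||       0       |         1         |       0       |              0              | 0
 1  |  0  |  1  |  0  ||       0       |         1         |       0       |              0              | 0
 1  |  0  |  0  |  1  ||       0       |         1         |       1       |              1              | 0
 1  |  0  |  0  |  0  ||       0       |         1         |       1       |              1              | 0
 0  |  1  |  1  |  1  ||       0       |         1         |       1       |              1              | 1
 0  |  1  |  1  |  0  ||       0       |         1         |       1       |              1              | 0
 0  |  1  |  0  |  1  ||       0       |         1         |       0       |              1              | 0
 0  |  1  |  0  |  0  ||       0       |         1         |       0       |              1              | 0
 0  |  0  |  1  |  1  ||       1       |         0         |       1       |              1              | 0
 0  |  0  |  1  |  0  ||       1       |         0         |       1       |              1              | 0
 0  |  0  |  0  |  1  ||       1       |         0         |       0       |              1              | 0
 0  |  0  |  0  |  0  ||       1       |         0         |       0       |              1              | 0
The formula is true on 3 of the 16 rows.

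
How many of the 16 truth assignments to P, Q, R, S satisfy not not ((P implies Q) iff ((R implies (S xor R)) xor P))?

P  Q  R  S  |  φ
0  0  0  0  |  1
0  0  0  1  |  1
0  0  1  0  |  1
0  0  1  1  |  0
0  1  0  0  |  1
0  1  0  1  |  1
0  1  1  0  |  1
0  1  1  1  |  0
1  0  0  0  |  1
1  0  0  1  |  1
1  0  1  0  |  1
1  0  1  1  |  0
1  1  0  0  |  0
1  1  0  1  |  0
1  1  1  0  |  0
1  1  1  1  |  1
The formula is true on 10 of the 16 rows.

10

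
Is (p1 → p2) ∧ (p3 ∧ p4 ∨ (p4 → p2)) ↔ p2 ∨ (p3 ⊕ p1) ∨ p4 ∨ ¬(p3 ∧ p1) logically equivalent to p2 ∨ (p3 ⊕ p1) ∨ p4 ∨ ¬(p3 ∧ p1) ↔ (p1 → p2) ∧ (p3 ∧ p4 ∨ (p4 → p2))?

equivalent

p1 | p2 | p3 | p4 || φ | ψ
F  | F  | F  | F  || T | T
F  | F  | F  | T  || F | F
F  | F  | T  | F  || T | T
F  | F  | T  | T  || T | T
F  | T  | F  | F  || T | T
F  | T  | F  | T  || T | T
F  | T  | T  | F  || T | T
F  | T  | T  | T  || T | T
T  | F  | F  | F  || F | F
T  | F  | F  | T  || F | F
T  | F  | T  | F  || T | T
T  | F  | T  | T  || F | F
T  | T  | F  | F  || T | T
T  | T  | F  | T  || T | T
T  | T  | T  | F  || T | T
T  | T  | T  | T  || T | T
The columns for φ and ψ agree on every row, so they are logically equivalent.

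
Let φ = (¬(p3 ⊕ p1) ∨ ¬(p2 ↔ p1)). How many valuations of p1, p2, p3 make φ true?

p1 | p2 | p3 || (p3 ⊕ p1) | ¬(p3 ⊕ p1) | (p2 ↔ p1) | ¬(p2 ↔ p1) | (¬(p3 ⊕ p1) ∨ ¬(p2 ↔ p1))
T  | T  | T  ||     F     |     T      |     T     |     F      |             T            
T  | T  | F  ||     T     |     F      |     T     |     F      |             F            
T  | F  | T  ||     F     |     T      |     F     |     T      |             T            
T  | F  | F  ||     T     |     F      |     F     |     T      |             T            
F  | T  | T  ||     T     |     F      |     F     |     T      |             T            
F  | T  | F  ||     F     |     T      |     F     |     T      |             T            
F  | F  | T  ||     T     |     F      |     T     |     F      |             F            
F  | F  | F  ||     F     |     T      |     T     |     F      |             T            
The formula is true on 6 of the 8 rows.

6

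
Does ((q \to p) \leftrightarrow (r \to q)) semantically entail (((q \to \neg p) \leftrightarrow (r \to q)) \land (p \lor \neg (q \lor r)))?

  p   |   q   |   r   |   φ   |   ψ  
----- | ----- | ----- | ----- | -----
False | False | False |  True |  True
False | False |  True | False | False
False |  True | False | False | False
False |  True |  True | False | False
 True | False | False |  True |  True
 True | False |  True | False | False
 True |  True | False |  True | False
 True |  True |  True |  True | False
At p=True, q=True, r=False we have φ true but ψ false, so φ does not entail ψ.

no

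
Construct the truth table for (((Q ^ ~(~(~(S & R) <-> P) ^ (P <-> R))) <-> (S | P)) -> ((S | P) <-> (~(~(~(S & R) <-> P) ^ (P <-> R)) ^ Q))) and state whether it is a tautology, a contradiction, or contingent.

P  Q  R  S     (S & R)  ~(S & R)  (~(S & R) <-> P)  ~(~(S & R) <-> P)  (P <-> R)  (S | P)  φ
T  T  T  T        T        F             F                  T              T         T     T
T  T  T  F        F        T             T                  F              T         T     T
T  T  F  T        F        T             T                  F              F         T     T
T  T  F  F        F        T             T                  F              F         T     T
T  F  T  T        T        F             F                  T              T         T     T
T  F  T  F        F        T             T                  F              T         T     T
T  F  F  T        F        T             T                  F              F         T     T
T  F  F  F        F        T             T                  F              F         T     T
F  T  T  T        T        F             T                  F              F         T     T
F  T  T  F        F        T             F                  T              F         F     T
F  T  F  T        F        T             F                  T              T         T     T
F  T  F  F        F        T             F                  T              T         F     T
F  F  T  T        T        F             T                  F              F         T     T
F  F  T  F        F        T             F                  T              F         F     T
F  F  F  T        F        T             F                  T              T         T     T
F  F  F  F        F        T             F                  T              T         F     T
Every row is T, so the formula is a tautology.

tautology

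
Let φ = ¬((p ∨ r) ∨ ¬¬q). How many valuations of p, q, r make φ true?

1

p | q | r || ¬((p ∨ r) ∨ ¬¬q)
1 | 1 | 1 ||        0        
1 | 1 | 0 ||        0        
1 | 0 | 1 ||        0        
1 | 0 | 0 ||        0        
0 | 1 | 1 ||        0        
0 | 1 | 0 ||        0        
0 | 0 | 1 ||        0        
0 | 0 | 0 ||        1        
The formula is true on 1 of the 8 rows.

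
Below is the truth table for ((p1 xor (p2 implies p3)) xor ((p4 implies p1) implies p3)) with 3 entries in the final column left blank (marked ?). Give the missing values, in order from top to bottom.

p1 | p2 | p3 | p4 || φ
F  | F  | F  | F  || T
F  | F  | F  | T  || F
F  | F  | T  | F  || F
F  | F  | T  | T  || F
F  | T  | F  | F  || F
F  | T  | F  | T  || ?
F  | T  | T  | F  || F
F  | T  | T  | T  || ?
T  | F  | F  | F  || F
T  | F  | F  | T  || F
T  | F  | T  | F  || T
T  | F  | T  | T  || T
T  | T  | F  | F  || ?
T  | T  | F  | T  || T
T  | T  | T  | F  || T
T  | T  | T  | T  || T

T, F, T

Row p1=F, p2=T, p3=F, p4=T: (p1 xor (p2 implies p3)) = F, ((p4 implies p1) implies p3) = T, so the formula = T.
Row p1=F, p2=T, p3=T, p4=T: (p1 xor (p2 implies p3)) = T, ((p4 implies p1) implies p3) = T, so the formula = F.
Row p1=T, p2=T, p3=F, p4=F: (p1 xor (p2 implies p3)) = T, ((p4 implies p1) implies p3) = F, so the formula = T.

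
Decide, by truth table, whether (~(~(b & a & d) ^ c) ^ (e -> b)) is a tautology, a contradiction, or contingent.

contingent

a | b | c | d | e || φ
T | T | T | T | T || T
T | T | T | T | F || T
T | T | T | F | T || F
T | T | T | F | F || F
T | T | F | T | T || F
T | T | F | T | F || F
T | T | F | F | T || T
T | T | F | F | F || T
T | F | T | T | T || T
T | F | T | T | F || F
T | F | T | F | T || T
T | F | T | F | F || F
T | F | F | T | T || F
T | F | F | T | F || T
T | F | F | F | T || F
T | F | F | F | F || T
F | T | T | T | T || F
F | T | T | T | F || F
F | T | T | F | T || F
F | T | T | F | F || F
F | T | F | T | T || T
F | T | F | T | F || T
F | T | F | F | T || T
F | T | F | F | F || T
F | F | T | T | T || T
F | F | T | T | F || F
F | F | T | F | T || T
F | F | T | F | F || F
F | F | F | T | T || F
F | F | F | T | F || T
F | F | F | F | T || F
F | F | F | F | F || T
16 of 32 rows are T, so the formula is contingent.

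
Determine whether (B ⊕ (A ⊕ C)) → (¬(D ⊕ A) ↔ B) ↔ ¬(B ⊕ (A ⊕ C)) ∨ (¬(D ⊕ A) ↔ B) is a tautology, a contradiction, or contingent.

tautology

A | B | C | D | φ
- | - | - | - | -
1 | 1 | 1 | 1 | 1
1 | 1 | 1 | 0 | 1
1 | 1 | 0 | 1 | 1
1 | 1 | 0 | 0 | 1
1 | 0 | 1 | 1 | 1
1 | 0 | 1 | 0 | 1
1 | 0 | 0 | 1 | 1
1 | 0 | 0 | 0 | 1
0 | 1 | 1 | 1 | 1
0 | 1 | 1 | 0 | 1
0 | 1 | 0 | 1 | 1
0 | 1 | 0 | 0 | 1
0 | 0 | 1 | 1 | 1
0 | 0 | 1 | 0 | 1
0 | 0 | 0 | 1 | 1
0 | 0 | 0 | 0 | 1
Every row is 1, so the formula is a tautology.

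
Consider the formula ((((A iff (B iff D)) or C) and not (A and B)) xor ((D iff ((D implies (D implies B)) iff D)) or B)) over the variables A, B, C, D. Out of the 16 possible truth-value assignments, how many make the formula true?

A | B | C | D || (B iff D) | (A iff (B iff D)) | ((A iff (B iff D)) or C) | (A and B) | not (A and B) | (D implies B) | (D implies (D implies B)) | φ
T | T | T | T ||     T     |         T         |            T             |     T     |       F       |       T       |             T             | T
T | T | T | F ||     F     |         F         |            T             |     T     |       F       |       T       |             T             | T
T | T | F | T ||     T     |         T         |            T             |     T     |       F       |       T       |             T             | T
T | T | F | F ||     F     |         F         |            F             |     T     |       F       |       T       |             T             | T
T | F | T | T ||     F     |         F         |            T             |     F     |       T       |       F       |             F             | T
T | F | T | F ||     T     |         T         |            T             |     F     |       T       |       T       |             T             | F
T | F | F | T ||     F     |         F         |            F             |     F     |       T       |       F       |             F             | F
T | F | F | F ||     T     |         T         |            T             |     F     |       T       |       T       |             T             | F
F | T | T | T ||     T     |         F         |            T             |     F     |       T       |       T       |             T             | F
F | T | T | F ||     F     |         T         |            T             |     F     |       T       |       T       |             T             | F
F | T | F | T ||     T     |         F         |            F             |     F     |       T       |       T       |             T             | T
F | T | F | F ||     F     |         T         |            T             |     F     |       T       |       T       |             T             | F
F | F | T | T ||     F     |         T         |            T             |     F     |       T       |       F       |             F             | T
F | F | T | F ||     T     |         F         |            T             |     F     |       T       |       T       |             T             | F
F | F | F | T ||     F     |         T         |            T             |     F     |       T       |       F       |             F             | T
F | F | F | F ||     T     |         F         |            F             |     F     |       T       |       T       |             T             | T
The formula is true on 9 of the 16 rows.

9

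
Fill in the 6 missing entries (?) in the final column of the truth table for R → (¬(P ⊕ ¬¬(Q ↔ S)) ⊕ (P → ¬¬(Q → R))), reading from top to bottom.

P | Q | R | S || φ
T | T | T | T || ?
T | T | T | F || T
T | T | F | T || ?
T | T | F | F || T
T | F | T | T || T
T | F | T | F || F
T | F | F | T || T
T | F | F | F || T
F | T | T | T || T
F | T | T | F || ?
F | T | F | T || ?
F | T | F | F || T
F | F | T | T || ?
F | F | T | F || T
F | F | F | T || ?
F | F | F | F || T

Row P=T, Q=T, R=T, S=T: (¬(P ⊕ ¬¬(Q ↔ S)) ⊕ (P → ¬¬(Q → R))) = F, so the formula = F.
Row P=T, Q=T, R=F, S=T: (¬(P ⊕ ¬¬(Q ↔ S)) ⊕ (P → ¬¬(Q → R))) = T, so the formula = T.
Row P=F, Q=T, R=T, S=F: (¬(P ⊕ ¬¬(Q ↔ S)) ⊕ (P → ¬¬(Q → R))) = F, so the formula = F.
Row P=F, Q=T, R=F, S=T: (¬(P ⊕ ¬¬(Q ↔ S)) ⊕ (P → ¬¬(Q → R))) = T, so the formula = T.
Row P=F, Q=F, R=T, S=T: (¬(P ⊕ ¬¬(Q ↔ S)) ⊕ (P → ¬¬(Q → R))) = F, so the formula = F.
Row P=F, Q=F, R=F, S=T: (¬(P ⊕ ¬¬(Q ↔ S)) ⊕ (P → ¬¬(Q → R))) = F, so the formula = T.

F, T, F, T, F, T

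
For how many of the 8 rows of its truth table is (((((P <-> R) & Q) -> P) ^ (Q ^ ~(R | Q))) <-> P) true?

3

P | Q | R || φ
1 | 1 | 1 || 0
1 | 1 | 0 || 0
1 | 0 | 1 || 1
1 | 0 | 0 || 0
0 | 1 | 1 || 1
0 | 1 | 0 || 0
0 | 0 | 1 || 0
0 | 0 | 0 || 1
The formula is true on 3 of the 8 rows.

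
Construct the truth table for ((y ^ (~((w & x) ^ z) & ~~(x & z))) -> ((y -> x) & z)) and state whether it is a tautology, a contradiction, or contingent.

contingent

  x   |   y   |   z   |   w   ||   φ  
 True |  True |  True |  True ||  True
 True |  True |  True | False ||  True
 True |  True | False |  True || False
 True |  True | False | False || False
 True | False |  True |  True ||  True
 True | False |  True | False ||  True
 True | False | False |  True ||  True
 True | False | False | False ||  True
False |  True |  True |  True || False
False |  True |  True | False || False
False |  True | False |  True || False
False |  True | False | False || False
False | False |  True |  True ||  True
False | False |  True | False ||  True
False | False | False |  True ||  True
False | False | False | False ||  True
10 of 16 rows are True, so the formula is contingent.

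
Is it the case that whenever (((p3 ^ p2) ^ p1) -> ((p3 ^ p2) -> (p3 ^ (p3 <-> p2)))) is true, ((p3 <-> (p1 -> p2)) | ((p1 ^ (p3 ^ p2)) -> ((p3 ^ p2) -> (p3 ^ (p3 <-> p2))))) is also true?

p1 | p2 | p3 | φ | ψ
-- | -- | -- | - | -
T  | T  | T  | T | T
T  | T  | F  | T | T
T  | F  | T  | T | T
T  | F  | F  | T | T
F  | T  | T  | T | T
F  | T  | F  | F | F
F  | F  | T  | T | T
F  | F  | F  | T | T
In every row where φ is true, ψ is also true, so φ ⊨ ψ.

yes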